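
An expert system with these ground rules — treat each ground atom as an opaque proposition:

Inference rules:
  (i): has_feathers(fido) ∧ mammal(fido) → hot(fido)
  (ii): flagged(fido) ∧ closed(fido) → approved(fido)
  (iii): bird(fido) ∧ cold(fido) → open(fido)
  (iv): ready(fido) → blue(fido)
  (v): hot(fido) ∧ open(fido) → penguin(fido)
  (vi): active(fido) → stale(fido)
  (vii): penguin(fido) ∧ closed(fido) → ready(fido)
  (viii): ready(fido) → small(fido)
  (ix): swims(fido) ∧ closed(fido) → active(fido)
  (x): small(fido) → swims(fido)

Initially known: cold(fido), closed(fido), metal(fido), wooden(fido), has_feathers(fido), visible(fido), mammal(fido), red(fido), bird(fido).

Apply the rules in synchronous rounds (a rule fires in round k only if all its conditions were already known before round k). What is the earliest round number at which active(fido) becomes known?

[1] (i) [has_feathers(fido) ∧ mammal(fido) → hot(fido)]; (iii) [bird(fido) ∧ cold(fido) → open(fido)]. ⇒ new: hot(fido), open(fido).
[2] (v) [hot(fido) ∧ open(fido) → penguin(fido)]. ⇒ new: penguin(fido).
[3] (vii) [penguin(fido) ∧ closed(fido) → ready(fido)]. ⇒ new: ready(fido).
[4] (iv) [ready(fido) → blue(fido)]; (viii) [ready(fido) → small(fido)]. ⇒ new: blue(fido), small(fido).
[5] (x) [small(fido) → swims(fido)]. ⇒ new: swims(fido).
[6] (ix) [swims(fido) ∧ closed(fido) → active(fido)]. ⇒ new: active(fido).
active(fido) first appears in round 6.

6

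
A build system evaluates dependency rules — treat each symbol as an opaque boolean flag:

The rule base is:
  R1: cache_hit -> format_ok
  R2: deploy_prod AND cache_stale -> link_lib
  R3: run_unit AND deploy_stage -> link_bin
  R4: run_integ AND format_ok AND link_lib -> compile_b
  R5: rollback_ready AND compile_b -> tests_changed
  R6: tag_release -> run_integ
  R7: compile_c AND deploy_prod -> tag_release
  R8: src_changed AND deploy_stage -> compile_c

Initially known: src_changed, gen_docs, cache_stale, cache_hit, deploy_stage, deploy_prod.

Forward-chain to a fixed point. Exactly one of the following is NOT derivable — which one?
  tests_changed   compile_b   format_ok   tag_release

tests_changed

[1] R1 [cache_hit -> format_ok]; R2 [deploy_prod AND cache_stale -> link_lib]; R8 [src_changed AND deploy_stage -> compile_c]. ⇒ new: format_ok, link_lib, compile_c.
[2] R7 [compile_c AND deploy_prod -> tag_release]. ⇒ new: tag_release.
[3] R6 [tag_release -> run_integ]. ⇒ new: run_integ.
[4] R4 [run_integ AND format_ok AND link_lib -> compile_b]. ⇒ new: compile_b.
Derived: tag_release (round 2), compile_b (round 4), format_ok (round 1). tests_changed never appears in any round.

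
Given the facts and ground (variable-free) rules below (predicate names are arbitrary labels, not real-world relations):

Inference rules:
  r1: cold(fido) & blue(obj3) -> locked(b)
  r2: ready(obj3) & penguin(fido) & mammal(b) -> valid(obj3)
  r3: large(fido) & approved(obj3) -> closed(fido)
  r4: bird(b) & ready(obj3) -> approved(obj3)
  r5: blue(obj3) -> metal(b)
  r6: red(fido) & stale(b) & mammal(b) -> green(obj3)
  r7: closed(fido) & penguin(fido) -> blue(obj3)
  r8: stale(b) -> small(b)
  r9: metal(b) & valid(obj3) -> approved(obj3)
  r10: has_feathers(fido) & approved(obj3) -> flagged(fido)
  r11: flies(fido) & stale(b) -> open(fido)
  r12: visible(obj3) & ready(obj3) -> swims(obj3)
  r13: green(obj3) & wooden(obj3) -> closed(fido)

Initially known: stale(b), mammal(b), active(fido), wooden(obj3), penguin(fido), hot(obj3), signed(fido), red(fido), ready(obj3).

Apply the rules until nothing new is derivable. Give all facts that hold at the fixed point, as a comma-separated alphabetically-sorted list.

active(fido), approved(obj3), blue(obj3), closed(fido), green(obj3), hot(obj3), mammal(b), metal(b), penguin(fido), ready(obj3), red(fido), signed(fido), small(b), stale(b), valid(obj3), wooden(obj3)

Round 1 fires r2, r6, r8, giving valid(obj3), green(obj3), small(b).
Round 2 fires r13, giving closed(fido).
Round 3 fires r7, giving blue(obj3).
Round 4 fires r5, giving metal(b).
Round 5 fires r9, giving approved(obj3).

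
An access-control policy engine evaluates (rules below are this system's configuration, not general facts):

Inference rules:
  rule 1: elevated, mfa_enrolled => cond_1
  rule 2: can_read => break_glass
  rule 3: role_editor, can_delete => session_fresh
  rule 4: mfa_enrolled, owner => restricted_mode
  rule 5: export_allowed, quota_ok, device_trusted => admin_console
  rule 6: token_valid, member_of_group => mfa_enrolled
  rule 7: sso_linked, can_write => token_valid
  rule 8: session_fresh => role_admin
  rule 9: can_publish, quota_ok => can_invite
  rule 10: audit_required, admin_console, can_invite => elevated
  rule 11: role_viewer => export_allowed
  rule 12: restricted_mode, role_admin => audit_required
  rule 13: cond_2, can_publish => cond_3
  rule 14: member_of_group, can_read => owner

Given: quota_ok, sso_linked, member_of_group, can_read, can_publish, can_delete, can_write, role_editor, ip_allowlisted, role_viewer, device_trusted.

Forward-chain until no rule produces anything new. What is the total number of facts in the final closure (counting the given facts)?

24

[1] rule 2 [can_read => break_glass]; rule 3 [role_editor, can_delete => session_fresh]; rule 7 [sso_linked, can_write => token_valid]; rule 9 [can_publish, quota_ok => can_invite]; rule 11 [role_viewer => export_allowed]; rule 14 [member_of_group, can_read => owner]. ⇒ new: break_glass, session_fresh, token_valid, can_invite, export_allowed, owner.
[2] rule 5 [export_allowed, quota_ok, device_trusted => admin_console]; rule 6 [token_valid, member_of_group => mfa_enrolled]; rule 8 [session_fresh => role_admin]. ⇒ new: admin_console, mfa_enrolled, role_admin.
[3] rule 4 [mfa_enrolled, owner => restricted_mode]. ⇒ new: restricted_mode.
[4] rule 12 [restricted_mode, role_admin => audit_required]. ⇒ new: audit_required.
[5] rule 10 [audit_required, admin_console, can_invite => elevated]. ⇒ new: elevated.
[6] rule 1 [elevated, mfa_enrolled => cond_1]. ⇒ new: cond_1.
Closure: {admin_console, audit_required, break_glass, can_delete, can_invite, can_publish, can_read, can_write, cond_1, device_trusted, elevated, export_allowed, ip_allowlisted, member_of_group, mfa_enrolled, owner, quota_ok, restricted_mode, role_admin, role_editor, role_viewer, session_fresh, sso_linked, token_valid} — 24 facts.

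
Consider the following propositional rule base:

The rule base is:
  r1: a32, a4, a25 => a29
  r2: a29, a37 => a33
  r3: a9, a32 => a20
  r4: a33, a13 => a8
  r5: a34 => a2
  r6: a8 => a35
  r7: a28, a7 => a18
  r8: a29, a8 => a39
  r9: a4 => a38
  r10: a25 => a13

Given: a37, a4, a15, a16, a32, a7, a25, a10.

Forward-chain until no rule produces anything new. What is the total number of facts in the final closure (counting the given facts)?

15

Round 1: r1 [a32, a4, a25 => a29]; r9 [a4 => a38]; r10 [a25 => a13]. Adds a29, a38, a13.
Round 2: r2 [a29, a37 => a33]. Adds a33.
Round 3: r4 [a33, a13 => a8]. Adds a8.
Round 4: r6 [a8 => a35]; r8 [a29, a8 => a39]. Adds a35, a39.
Closure: {a10, a13, a15, a16, a25, a29, a32, a33, a35, a37, a38, a39, a4, a7, a8} — 15 facts.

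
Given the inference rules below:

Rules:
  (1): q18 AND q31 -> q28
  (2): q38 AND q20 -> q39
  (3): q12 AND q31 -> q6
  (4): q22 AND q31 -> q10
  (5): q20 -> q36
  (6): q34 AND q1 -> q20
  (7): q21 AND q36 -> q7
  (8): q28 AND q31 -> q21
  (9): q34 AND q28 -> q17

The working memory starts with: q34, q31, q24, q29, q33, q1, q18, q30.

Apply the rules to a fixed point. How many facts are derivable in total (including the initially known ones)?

14

Round 1 — (1), (6), derive q28, q20.
Round 2 — (5), (8), (9), derive q36, q21, q17.
Round 3 — (7), derive q7.
Closure: {q1, q17, q18, q20, q21, q24, q28, q29, q30, q31, q33, q34, q36, q7} — 14 facts.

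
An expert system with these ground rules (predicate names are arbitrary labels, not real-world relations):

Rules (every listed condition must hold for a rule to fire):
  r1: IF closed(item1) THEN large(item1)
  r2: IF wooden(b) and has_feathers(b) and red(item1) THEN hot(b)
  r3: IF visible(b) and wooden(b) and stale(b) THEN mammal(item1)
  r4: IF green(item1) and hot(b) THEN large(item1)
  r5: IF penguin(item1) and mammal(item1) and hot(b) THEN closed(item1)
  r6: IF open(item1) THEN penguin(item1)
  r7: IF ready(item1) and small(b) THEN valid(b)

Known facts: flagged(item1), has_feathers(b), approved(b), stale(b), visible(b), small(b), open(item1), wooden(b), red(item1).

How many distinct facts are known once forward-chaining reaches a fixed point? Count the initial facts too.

Round 1 — r2, r3, r6, derive hot(b), mammal(item1), penguin(item1).
Round 2 — r5, derive closed(item1).
Round 3 — r1, derive large(item1).
Closure: {approved(b), closed(item1), flagged(item1), has_feathers(b), hot(b), large(item1), mammal(item1), open(item1), penguin(item1), red(item1), small(b), stale(b), visible(b), wooden(b)} — 14 facts.

14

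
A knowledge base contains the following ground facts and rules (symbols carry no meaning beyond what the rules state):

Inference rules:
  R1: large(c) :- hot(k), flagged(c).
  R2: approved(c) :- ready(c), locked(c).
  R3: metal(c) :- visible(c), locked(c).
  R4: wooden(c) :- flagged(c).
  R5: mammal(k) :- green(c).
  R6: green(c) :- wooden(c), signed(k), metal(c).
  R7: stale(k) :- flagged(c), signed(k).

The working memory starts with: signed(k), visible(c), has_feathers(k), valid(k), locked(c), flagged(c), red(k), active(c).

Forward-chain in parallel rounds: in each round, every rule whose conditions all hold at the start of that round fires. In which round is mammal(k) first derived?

3

Round 1: R3 [metal(c) :- visible(c), locked(c).]; R4 [wooden(c) :- flagged(c).]; R7 [stale(k) :- flagged(c), signed(k).]. Adds metal(c), wooden(c), stale(k).
Round 2: R6 [green(c) :- wooden(c), signed(k), metal(c).]. Adds green(c).
Round 3: R5 [mammal(k) :- green(c).]. Adds mammal(k).
mammal(k) first appears in round 3.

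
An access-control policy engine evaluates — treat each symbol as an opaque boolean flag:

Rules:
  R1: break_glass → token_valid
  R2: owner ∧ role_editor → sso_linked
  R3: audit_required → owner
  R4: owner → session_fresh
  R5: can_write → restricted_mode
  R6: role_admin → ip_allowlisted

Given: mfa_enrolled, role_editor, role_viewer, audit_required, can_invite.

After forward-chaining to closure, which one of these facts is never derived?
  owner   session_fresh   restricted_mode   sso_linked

Round 1: R3 [audit_required → owner]. Adds owner.
Round 2: R2 [owner ∧ role_editor → sso_linked]; R4 [owner → session_fresh]. Adds sso_linked, session_fresh.
Derived: sso_linked (round 2), owner (round 1), session_fresh (round 2). restricted_mode never appears in any round.

restricted_mode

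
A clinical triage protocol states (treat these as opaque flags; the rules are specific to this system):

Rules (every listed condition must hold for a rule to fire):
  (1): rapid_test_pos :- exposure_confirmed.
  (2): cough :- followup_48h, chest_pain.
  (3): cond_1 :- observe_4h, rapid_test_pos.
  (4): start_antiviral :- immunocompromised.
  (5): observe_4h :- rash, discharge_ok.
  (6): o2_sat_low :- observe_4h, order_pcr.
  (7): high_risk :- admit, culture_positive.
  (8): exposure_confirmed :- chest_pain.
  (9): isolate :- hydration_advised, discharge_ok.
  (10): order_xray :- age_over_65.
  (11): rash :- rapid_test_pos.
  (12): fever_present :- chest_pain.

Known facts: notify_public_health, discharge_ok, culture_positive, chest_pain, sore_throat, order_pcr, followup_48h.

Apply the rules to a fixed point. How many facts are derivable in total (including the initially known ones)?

15

[1] (2) [cough :- followup_48h, chest_pain.]; (8) [exposure_confirmed :- chest_pain.]; (12) [fever_present :- chest_pain.]. ⇒ new: cough, exposure_confirmed, fever_present.
[2] (1) [rapid_test_pos :- exposure_confirmed.]. ⇒ new: rapid_test_pos.
[3] (11) [rash :- rapid_test_pos.]. ⇒ new: rash.
[4] (5) [observe_4h :- rash, discharge_ok.]. ⇒ new: observe_4h.
[5] (3) [cond_1 :- observe_4h, rapid_test_pos.]; (6) [o2_sat_low :- observe_4h, order_pcr.]. ⇒ new: cond_1, o2_sat_low.
Closure: {chest_pain, cond_1, cough, culture_positive, discharge_ok, exposure_confirmed, fever_present, followup_48h, notify_public_health, o2_sat_low, observe_4h, order_pcr, rapid_test_pos, rash, sore_throat} — 15 facts.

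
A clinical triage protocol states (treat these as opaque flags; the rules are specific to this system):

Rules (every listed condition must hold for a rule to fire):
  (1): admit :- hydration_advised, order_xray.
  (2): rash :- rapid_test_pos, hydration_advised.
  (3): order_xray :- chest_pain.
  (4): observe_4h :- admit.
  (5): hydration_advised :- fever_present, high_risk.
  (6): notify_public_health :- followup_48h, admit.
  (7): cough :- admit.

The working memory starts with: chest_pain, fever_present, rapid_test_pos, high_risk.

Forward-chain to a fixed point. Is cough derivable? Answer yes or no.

yes

Round 1: (3) [order_xray :- chest_pain.]; (5) [hydration_advised :- fever_present, high_risk.]. New: order_xray, hydration_advised.
Round 2: (1) [admit :- hydration_advised, order_xray.]; (2) [rash :- rapid_test_pos, hydration_advised.]. New: admit, rash.
Round 3: (4) [observe_4h :- admit.]; (7) [cough :- admit.]. New: observe_4h, cough.
cough appears in round 3, so it is derivable.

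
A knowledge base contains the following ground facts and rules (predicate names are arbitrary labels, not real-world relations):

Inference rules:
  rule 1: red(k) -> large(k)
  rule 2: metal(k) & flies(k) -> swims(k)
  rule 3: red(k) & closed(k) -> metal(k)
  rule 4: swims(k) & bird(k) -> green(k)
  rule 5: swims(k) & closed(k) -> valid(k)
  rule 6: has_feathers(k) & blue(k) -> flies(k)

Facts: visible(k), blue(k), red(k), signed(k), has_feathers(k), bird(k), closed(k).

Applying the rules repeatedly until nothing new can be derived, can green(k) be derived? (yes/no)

Round 1 fires rule 1, rule 3, rule 6, giving large(k), metal(k), flies(k).
Round 2 fires rule 2, giving swims(k).
Round 3 fires rule 4, rule 5, giving green(k), valid(k).
green(k) appears in round 3, so it is derivable.

yes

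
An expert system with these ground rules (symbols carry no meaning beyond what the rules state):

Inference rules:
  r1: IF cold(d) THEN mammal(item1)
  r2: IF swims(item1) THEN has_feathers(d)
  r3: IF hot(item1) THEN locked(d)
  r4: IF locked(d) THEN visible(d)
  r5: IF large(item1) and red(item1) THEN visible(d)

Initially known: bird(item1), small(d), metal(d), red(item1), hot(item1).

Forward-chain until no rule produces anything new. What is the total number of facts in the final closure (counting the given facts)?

7

Round 1: r3 [IF hot(item1) THEN locked(d)]. Adds locked(d).
Round 2: r4 [IF locked(d) THEN visible(d)]. Adds visible(d).
Closure: {bird(item1), hot(item1), locked(d), metal(d), red(item1), small(d), visible(d)} — 7 facts.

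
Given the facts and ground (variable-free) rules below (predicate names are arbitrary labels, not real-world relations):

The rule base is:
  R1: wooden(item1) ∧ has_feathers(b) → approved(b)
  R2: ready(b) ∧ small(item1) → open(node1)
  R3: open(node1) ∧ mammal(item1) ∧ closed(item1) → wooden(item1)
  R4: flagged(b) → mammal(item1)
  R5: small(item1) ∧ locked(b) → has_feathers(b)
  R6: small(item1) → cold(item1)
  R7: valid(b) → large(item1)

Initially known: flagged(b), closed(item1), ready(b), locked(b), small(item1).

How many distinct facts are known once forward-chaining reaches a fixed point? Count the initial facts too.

11

Round 1 fires R2, R4, R5, R6, giving open(node1), mammal(item1), has_feathers(b), cold(item1).
Round 2 fires R3, giving wooden(item1).
Round 3 fires R1, giving approved(b).
Closure: {approved(b), closed(item1), cold(item1), flagged(b), has_feathers(b), locked(b), mammal(item1), open(node1), ready(b), small(item1), wooden(item1)} — 11 facts.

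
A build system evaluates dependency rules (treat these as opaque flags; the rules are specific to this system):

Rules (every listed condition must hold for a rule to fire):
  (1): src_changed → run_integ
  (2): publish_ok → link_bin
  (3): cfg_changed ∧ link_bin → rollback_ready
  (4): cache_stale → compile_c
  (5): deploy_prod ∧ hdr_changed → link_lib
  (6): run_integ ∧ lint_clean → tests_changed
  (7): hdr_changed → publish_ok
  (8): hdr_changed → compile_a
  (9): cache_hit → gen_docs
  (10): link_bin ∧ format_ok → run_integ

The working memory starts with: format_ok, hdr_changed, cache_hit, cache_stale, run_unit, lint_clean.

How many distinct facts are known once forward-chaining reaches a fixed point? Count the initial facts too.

13

[1] (4) [cache_stale → compile_c]; (7) [hdr_changed → publish_ok]; (8) [hdr_changed → compile_a]; (9) [cache_hit → gen_docs]. ⇒ new: compile_c, publish_ok, compile_a, gen_docs.
[2] (2) [publish_ok → link_bin]. ⇒ new: link_bin.
[3] (10) [link_bin ∧ format_ok → run_integ]. ⇒ new: run_integ.
[4] (6) [run_integ ∧ lint_clean → tests_changed]. ⇒ new: tests_changed.
Closure: {cache_hit, cache_stale, compile_a, compile_c, format_ok, gen_docs, hdr_changed, link_bin, lint_clean, publish_ok, run_integ, run_unit, tests_changed} — 13 facts.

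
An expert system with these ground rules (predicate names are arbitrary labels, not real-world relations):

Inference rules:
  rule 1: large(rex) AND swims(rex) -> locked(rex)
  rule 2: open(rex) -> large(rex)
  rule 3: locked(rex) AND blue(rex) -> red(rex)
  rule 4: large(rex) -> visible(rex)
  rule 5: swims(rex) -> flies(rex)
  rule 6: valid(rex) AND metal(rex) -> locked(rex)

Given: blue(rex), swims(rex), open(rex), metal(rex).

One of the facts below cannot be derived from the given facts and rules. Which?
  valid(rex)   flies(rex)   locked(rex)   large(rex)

Round 1 fires rule 2, rule 5, giving large(rex), flies(rex).
Round 2 fires rule 1, rule 4, giving locked(rex), visible(rex).
Round 3 fires rule 3, giving red(rex).
Derived: locked(rex) (round 2), large(rex) (round 1), flies(rex) (round 1). valid(rex) never appears in any round.

valid(rex)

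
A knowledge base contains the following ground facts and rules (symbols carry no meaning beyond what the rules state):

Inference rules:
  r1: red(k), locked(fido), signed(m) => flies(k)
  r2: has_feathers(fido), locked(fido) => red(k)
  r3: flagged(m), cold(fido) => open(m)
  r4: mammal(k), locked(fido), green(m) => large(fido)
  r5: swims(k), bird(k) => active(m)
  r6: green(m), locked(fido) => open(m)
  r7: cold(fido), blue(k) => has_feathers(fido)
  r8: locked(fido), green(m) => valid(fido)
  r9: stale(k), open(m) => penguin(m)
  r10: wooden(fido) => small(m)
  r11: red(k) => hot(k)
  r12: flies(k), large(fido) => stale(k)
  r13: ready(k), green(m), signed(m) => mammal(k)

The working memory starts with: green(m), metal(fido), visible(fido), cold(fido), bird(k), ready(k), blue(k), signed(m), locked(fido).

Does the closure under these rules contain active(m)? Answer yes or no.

Round 1: r6 [green(m), locked(fido) => open(m)]; r7 [cold(fido), blue(k) => has_feathers(fido)]; r8 [locked(fido), green(m) => valid(fido)]; r13 [ready(k), green(m), signed(m) => mammal(k)]. Adds open(m), has_feathers(fido), valid(fido), mammal(k).
Round 2: r2 [has_feathers(fido), locked(fido) => red(k)]; r4 [mammal(k), locked(fido), green(m) => large(fido)]. Adds red(k), large(fido).
Round 3: r1 [red(k), locked(fido), signed(m) => flies(k)]; r11 [red(k) => hot(k)]. Adds flies(k), hot(k).
Round 4: r12 [flies(k), large(fido) => stale(k)]. Adds stale(k).
Round 5: r9 [stale(k), open(m) => penguin(m)]. Adds penguin(m).
Fixed point reached. active(m) is concluded only by r5; r5 needs swims(k) (never derived).

no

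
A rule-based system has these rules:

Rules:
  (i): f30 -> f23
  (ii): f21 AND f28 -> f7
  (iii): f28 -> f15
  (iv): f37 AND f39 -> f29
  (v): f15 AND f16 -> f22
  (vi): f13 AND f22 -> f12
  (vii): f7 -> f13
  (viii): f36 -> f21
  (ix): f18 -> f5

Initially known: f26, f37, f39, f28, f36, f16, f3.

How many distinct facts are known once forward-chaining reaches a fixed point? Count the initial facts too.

Round 1 fires (iii), (iv), (viii), giving f15, f29, f21.
Round 2 fires (ii), (v), giving f7, f22.
Round 3 fires (vii), giving f13.
Round 4 fires (vi), giving f12.
Closure: {f12, f13, f15, f16, f21, f22, f26, f28, f29, f3, f36, f37, f39, f7} — 14 facts.

14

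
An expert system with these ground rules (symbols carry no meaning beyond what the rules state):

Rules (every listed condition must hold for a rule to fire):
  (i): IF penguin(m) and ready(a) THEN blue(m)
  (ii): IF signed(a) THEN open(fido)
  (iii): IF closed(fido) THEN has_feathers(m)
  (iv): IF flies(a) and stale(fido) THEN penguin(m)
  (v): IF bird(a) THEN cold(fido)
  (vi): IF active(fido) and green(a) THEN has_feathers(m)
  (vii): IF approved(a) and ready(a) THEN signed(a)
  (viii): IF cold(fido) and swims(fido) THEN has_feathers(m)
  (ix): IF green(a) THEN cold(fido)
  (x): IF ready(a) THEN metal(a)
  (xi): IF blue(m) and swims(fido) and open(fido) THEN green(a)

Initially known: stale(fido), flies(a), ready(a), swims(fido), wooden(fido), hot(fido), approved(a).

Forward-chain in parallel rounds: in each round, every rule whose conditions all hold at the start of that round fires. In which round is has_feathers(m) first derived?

Round 1: (iv) [IF flies(a) and stale(fido) THEN penguin(m)]; (vii) [IF approved(a) and ready(a) THEN signed(a)]; (x) [IF ready(a) THEN metal(a)]. Adds penguin(m), signed(a), metal(a).
Round 2: (i) [IF penguin(m) and ready(a) THEN blue(m)]; (ii) [IF signed(a) THEN open(fido)]. Adds blue(m), open(fido).
Round 3: (xi) [IF blue(m) and swims(fido) and open(fido) THEN green(a)]. Adds green(a).
Round 4: (ix) [IF green(a) THEN cold(fido)]. Adds cold(fido).
Round 5: (viii) [IF cold(fido) and swims(fido) THEN has_feathers(m)]. Adds has_feathers(m).
has_feathers(m) first appears in round 5.

5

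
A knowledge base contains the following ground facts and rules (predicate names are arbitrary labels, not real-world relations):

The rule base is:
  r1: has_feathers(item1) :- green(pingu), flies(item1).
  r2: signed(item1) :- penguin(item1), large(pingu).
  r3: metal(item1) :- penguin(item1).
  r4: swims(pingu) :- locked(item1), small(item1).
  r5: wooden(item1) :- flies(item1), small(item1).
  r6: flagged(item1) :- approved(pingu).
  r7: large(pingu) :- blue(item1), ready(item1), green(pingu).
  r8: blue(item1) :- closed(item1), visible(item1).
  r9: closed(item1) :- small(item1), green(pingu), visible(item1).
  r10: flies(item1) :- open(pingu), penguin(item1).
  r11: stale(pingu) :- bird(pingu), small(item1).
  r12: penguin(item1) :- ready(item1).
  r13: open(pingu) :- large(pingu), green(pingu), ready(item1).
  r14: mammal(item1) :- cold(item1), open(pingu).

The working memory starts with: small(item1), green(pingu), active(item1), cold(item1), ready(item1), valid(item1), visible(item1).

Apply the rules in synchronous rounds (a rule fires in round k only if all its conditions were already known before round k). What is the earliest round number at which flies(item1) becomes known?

5

Round 1: r9 [closed(item1) :- small(item1), green(pingu), visible(item1).]; r12 [penguin(item1) :- ready(item1).]. Adds closed(item1), penguin(item1).
Round 2: r3 [metal(item1) :- penguin(item1).]; r8 [blue(item1) :- closed(item1), visible(item1).]. Adds metal(item1), blue(item1).
Round 3: r7 [large(pingu) :- blue(item1), ready(item1), green(pingu).]. Adds large(pingu).
Round 4: r2 [signed(item1) :- penguin(item1), large(pingu).]; r13 [open(pingu) :- large(pingu), green(pingu), ready(item1).]. Adds signed(item1), open(pingu).
Round 5: r10 [flies(item1) :- open(pingu), penguin(item1).]; r14 [mammal(item1) :- cold(item1), open(pingu).]. Adds flies(item1), mammal(item1).
flies(item1) first appears in round 5.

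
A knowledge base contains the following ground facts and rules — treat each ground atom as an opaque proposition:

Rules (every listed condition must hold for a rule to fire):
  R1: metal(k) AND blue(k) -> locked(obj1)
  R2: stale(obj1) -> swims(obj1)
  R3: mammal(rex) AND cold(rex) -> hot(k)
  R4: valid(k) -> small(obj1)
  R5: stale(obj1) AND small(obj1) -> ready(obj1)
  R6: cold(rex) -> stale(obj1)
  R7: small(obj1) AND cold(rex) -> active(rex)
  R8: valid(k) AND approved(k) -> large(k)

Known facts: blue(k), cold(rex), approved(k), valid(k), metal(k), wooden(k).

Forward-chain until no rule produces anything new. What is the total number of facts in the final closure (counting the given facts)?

13

Round 1: R1 [metal(k) AND blue(k) -> locked(obj1)]; R4 [valid(k) -> small(obj1)]; R6 [cold(rex) -> stale(obj1)]; R8 [valid(k) AND approved(k) -> large(k)]. Adds locked(obj1), small(obj1), stale(obj1), large(k).
Round 2: R2 [stale(obj1) -> swims(obj1)]; R5 [stale(obj1) AND small(obj1) -> ready(obj1)]; R7 [small(obj1) AND cold(rex) -> active(rex)]. Adds swims(obj1), ready(obj1), active(rex).
Closure: {active(rex), approved(k), blue(k), cold(rex), large(k), locked(obj1), metal(k), ready(obj1), small(obj1), stale(obj1), swims(obj1), valid(k), wooden(k)} — 13 facts.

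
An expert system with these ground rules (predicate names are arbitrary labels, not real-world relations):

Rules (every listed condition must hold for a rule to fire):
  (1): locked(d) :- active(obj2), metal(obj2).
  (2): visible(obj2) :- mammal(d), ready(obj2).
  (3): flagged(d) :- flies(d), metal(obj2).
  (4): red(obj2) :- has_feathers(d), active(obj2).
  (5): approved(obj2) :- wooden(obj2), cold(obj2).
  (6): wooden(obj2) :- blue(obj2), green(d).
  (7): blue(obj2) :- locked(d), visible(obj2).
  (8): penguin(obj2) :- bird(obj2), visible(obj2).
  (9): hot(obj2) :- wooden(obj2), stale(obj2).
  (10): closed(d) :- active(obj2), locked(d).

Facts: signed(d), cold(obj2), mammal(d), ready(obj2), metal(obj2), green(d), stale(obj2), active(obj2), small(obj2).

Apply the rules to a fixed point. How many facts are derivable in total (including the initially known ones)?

16

Round 1: (1) [locked(d) :- active(obj2), metal(obj2).]; (2) [visible(obj2) :- mammal(d), ready(obj2).]. New: locked(d), visible(obj2).
Round 2: (7) [blue(obj2) :- locked(d), visible(obj2).]; (10) [closed(d) :- active(obj2), locked(d).]. New: blue(obj2), closed(d).
Round 3: (6) [wooden(obj2) :- blue(obj2), green(d).]. New: wooden(obj2).
Round 4: (5) [approved(obj2) :- wooden(obj2), cold(obj2).]; (9) [hot(obj2) :- wooden(obj2), stale(obj2).]. New: approved(obj2), hot(obj2).
Closure: {active(obj2), approved(obj2), blue(obj2), closed(d), cold(obj2), green(d), hot(obj2), locked(d), mammal(d), metal(obj2), ready(obj2), signed(d), small(obj2), stale(obj2), visible(obj2), wooden(obj2)} — 16 facts.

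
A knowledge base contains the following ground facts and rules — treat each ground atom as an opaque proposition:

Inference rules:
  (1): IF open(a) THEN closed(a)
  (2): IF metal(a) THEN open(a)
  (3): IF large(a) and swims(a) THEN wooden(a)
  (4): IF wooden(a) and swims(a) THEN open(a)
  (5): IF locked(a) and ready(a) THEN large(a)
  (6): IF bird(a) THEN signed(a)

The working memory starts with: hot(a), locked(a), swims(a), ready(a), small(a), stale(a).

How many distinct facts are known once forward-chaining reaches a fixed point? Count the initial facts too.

10

Round 1 fires (5), giving large(a).
Round 2 fires (3), giving wooden(a).
Round 3 fires (4), giving open(a).
Round 4 fires (1), giving closed(a).
Closure: {closed(a), hot(a), large(a), locked(a), open(a), ready(a), small(a), stale(a), swims(a), wooden(a)} — 10 facts.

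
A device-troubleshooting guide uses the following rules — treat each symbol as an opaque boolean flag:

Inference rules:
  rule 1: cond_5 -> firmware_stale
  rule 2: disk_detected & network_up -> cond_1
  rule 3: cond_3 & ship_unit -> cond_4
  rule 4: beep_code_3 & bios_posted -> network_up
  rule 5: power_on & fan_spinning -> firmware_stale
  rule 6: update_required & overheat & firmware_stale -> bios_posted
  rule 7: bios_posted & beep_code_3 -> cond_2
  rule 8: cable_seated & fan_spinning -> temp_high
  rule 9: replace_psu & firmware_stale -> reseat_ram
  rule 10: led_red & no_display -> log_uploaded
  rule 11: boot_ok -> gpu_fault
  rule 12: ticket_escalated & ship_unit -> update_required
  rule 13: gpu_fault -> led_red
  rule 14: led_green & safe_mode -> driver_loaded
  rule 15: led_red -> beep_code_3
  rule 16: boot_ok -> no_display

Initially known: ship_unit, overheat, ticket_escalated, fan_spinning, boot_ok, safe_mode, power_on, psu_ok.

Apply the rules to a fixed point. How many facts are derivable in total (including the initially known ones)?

18

[1] rule 5 [power_on & fan_spinning -> firmware_stale]; rule 11 [boot_ok -> gpu_fault]; rule 12 [ticket_escalated & ship_unit -> update_required]; rule 16 [boot_ok -> no_display]. ⇒ new: firmware_stale, gpu_fault, update_required, no_display.
[2] rule 6 [update_required & overheat & firmware_stale -> bios_posted]; rule 13 [gpu_fault -> led_red]. ⇒ new: bios_posted, led_red.
[3] rule 10 [led_red & no_display -> log_uploaded]; rule 15 [led_red -> beep_code_3]. ⇒ new: log_uploaded, beep_code_3.
[4] rule 4 [beep_code_3 & bios_posted -> network_up]; rule 7 [bios_posted & beep_code_3 -> cond_2]. ⇒ new: network_up, cond_2.
Closure: {beep_code_3, bios_posted, boot_ok, cond_2, fan_spinning, firmware_stale, gpu_fault, led_red, log_uploaded, network_up, no_display, overheat, power_on, psu_ok, safe_mode, ship_unit, ticket_escalated, update_required} — 18 facts.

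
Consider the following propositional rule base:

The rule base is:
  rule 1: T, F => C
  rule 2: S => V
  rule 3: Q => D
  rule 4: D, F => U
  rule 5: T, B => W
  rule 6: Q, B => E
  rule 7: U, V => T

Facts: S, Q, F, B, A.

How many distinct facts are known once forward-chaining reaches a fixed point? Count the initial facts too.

Round 1 fires rule 2, rule 3, rule 6, giving V, D, E.
Round 2 fires rule 4, giving U.
Round 3 fires rule 7, giving T.
Round 4 fires rule 1, rule 5, giving C, W.
Closure: {A, B, C, D, E, F, Q, S, T, U, V, W} — 12 facts.

12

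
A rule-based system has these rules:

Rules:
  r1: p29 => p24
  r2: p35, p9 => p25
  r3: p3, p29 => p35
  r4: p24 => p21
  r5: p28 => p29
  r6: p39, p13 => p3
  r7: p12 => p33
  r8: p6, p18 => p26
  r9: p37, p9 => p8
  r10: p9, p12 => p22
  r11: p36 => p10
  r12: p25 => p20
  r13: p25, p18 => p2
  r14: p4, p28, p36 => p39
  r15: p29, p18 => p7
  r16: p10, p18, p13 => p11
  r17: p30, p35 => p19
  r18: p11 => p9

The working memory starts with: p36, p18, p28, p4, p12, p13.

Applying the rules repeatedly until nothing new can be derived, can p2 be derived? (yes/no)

Round 1 fires r5, r7, r11, r14, giving p29, p33, p10, p39.
Round 2 fires r1, r6, r15, r16, giving p24, p3, p7, p11.
Round 3 fires r3, r4, r18, giving p35, p21, p9.
Round 4 fires r2, r10, giving p25, p22.
Round 5 fires r12, r13, giving p20, p2.
p2 appears in round 5, so it is derivable.

yes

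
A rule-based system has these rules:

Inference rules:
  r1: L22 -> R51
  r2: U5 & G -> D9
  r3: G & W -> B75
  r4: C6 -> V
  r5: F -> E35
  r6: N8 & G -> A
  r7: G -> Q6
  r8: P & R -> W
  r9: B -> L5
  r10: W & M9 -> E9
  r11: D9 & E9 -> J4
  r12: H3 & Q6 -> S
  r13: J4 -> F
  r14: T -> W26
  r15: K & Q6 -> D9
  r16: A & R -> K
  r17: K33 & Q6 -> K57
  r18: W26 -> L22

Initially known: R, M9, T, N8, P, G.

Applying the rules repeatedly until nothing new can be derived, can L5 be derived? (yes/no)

Round 1 — r6, r7, r8, r14, derive A, Q6, W, W26.
Round 2 — r3, r10, r16, r18, derive B75, E9, K, L22.
Round 3 — r1, r15, derive R51, D9.
Round 4 — r11, derive J4.
Round 5 — r13, derive F.
Round 6 — r5, derive E35.
Fixed point reached. L5 is concluded only by r9; r9 needs B (never derived).

no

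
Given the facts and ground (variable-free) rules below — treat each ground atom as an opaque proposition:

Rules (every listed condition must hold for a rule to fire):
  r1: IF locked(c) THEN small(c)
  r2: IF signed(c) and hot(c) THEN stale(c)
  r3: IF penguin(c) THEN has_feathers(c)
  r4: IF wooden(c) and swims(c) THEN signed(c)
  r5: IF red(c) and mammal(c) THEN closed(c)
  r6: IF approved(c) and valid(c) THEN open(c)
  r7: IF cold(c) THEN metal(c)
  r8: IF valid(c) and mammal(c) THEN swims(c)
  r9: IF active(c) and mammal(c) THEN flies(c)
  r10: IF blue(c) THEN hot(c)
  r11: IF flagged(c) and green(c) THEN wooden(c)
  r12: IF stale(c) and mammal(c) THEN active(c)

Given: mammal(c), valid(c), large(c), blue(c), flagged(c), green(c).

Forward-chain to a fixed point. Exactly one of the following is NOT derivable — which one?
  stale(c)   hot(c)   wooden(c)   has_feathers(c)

has_feathers(c)

Round 1: r8 [IF valid(c) and mammal(c) THEN swims(c)]; r10 [IF blue(c) THEN hot(c)]; r11 [IF flagged(c) and green(c) THEN wooden(c)]. New: swims(c), hot(c), wooden(c).
Round 2: r4 [IF wooden(c) and swims(c) THEN signed(c)]. New: signed(c).
Round 3: r2 [IF signed(c) and hot(c) THEN stale(c)]. New: stale(c).
Round 4: r12 [IF stale(c) and mammal(c) THEN active(c)]. New: active(c).
Round 5: r9 [IF active(c) and mammal(c) THEN flies(c)]. New: flies(c).
Derived: hot(c) (round 1), wooden(c) (round 1), stale(c) (round 3). has_feathers(c) never appears in any round.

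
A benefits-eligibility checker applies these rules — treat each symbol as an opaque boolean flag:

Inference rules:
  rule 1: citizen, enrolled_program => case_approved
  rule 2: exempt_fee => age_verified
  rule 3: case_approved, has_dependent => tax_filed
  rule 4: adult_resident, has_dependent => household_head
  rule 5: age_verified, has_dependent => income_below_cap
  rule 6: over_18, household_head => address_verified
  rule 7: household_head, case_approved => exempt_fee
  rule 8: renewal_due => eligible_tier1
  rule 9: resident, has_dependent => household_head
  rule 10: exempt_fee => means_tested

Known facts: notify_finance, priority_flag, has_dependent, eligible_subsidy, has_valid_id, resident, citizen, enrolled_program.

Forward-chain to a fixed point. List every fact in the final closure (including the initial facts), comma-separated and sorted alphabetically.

age_verified, case_approved, citizen, eligible_subsidy, enrolled_program, exempt_fee, has_dependent, has_valid_id, household_head, income_below_cap, means_tested, notify_finance, priority_flag, resident, tax_filed

[1] rule 1 [citizen, enrolled_program => case_approved]; rule 9 [resident, has_dependent => household_head]. ⇒ new: case_approved, household_head.
[2] rule 3 [case_approved, has_dependent => tax_filed]; rule 7 [household_head, case_approved => exempt_fee]. ⇒ new: tax_filed, exempt_fee.
[3] rule 2 [exempt_fee => age_verified]; rule 10 [exempt_fee => means_tested]. ⇒ new: age_verified, means_tested.
[4] rule 5 [age_verified, has_dependent => income_below_cap]. ⇒ new: income_below_cap.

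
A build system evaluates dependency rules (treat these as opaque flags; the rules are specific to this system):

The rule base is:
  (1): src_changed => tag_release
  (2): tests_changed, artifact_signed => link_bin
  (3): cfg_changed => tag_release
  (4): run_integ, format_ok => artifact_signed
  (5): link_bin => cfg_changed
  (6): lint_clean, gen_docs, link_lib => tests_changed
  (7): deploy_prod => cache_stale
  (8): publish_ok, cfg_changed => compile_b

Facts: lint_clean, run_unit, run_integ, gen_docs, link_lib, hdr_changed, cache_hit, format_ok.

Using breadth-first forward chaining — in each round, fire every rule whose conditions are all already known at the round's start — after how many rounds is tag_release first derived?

4

Round 1 fires (4), (6), giving artifact_signed, tests_changed.
Round 2 fires (2), giving link_bin.
Round 3 fires (5), giving cfg_changed.
Round 4 fires (3), giving tag_release.
tag_release first appears in round 4.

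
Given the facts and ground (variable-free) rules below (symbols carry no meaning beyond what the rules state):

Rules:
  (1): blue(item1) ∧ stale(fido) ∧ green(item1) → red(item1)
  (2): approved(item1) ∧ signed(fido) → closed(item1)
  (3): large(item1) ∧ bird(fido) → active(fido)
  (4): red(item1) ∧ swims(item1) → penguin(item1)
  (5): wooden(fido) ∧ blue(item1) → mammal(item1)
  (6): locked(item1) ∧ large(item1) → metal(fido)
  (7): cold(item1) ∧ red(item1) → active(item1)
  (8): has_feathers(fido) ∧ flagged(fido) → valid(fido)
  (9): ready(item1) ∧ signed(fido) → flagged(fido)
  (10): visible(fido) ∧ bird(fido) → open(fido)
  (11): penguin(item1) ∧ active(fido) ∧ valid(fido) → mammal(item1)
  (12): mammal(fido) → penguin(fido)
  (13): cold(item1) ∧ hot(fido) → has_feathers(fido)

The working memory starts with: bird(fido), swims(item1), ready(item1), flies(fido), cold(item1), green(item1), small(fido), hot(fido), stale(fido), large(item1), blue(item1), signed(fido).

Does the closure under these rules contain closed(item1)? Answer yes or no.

[1] (1) [blue(item1) ∧ stale(fido) ∧ green(item1) → red(item1)]; (3) [large(item1) ∧ bird(fido) → active(fido)]; (9) [ready(item1) ∧ signed(fido) → flagged(fido)]; (13) [cold(item1) ∧ hot(fido) → has_feathers(fido)]. ⇒ new: red(item1), active(fido), flagged(fido), has_feathers(fido).
[2] (4) [red(item1) ∧ swims(item1) → penguin(item1)]; (7) [cold(item1) ∧ red(item1) → active(item1)]; (8) [has_feathers(fido) ∧ flagged(fido) → valid(fido)]. ⇒ new: penguin(item1), active(item1), valid(fido).
[3] (11) [penguin(item1) ∧ active(fido) ∧ valid(fido) → mammal(item1)]. ⇒ new: mammal(item1).
Fixed point reached. closed(item1) is concluded only by (2); (2) needs approved(item1) (never derived).

no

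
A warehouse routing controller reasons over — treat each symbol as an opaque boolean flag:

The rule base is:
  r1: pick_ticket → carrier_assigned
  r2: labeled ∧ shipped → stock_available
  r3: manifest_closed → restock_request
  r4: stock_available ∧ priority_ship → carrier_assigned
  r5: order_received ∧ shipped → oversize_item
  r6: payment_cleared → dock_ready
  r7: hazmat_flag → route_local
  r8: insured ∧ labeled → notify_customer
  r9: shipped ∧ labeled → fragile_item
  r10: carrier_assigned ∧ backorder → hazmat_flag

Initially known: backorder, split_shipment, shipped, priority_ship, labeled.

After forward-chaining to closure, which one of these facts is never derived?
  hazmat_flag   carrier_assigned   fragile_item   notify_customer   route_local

[1] r2 [labeled ∧ shipped → stock_available]; r9 [shipped ∧ labeled → fragile_item]. ⇒ new: stock_available, fragile_item.
[2] r4 [stock_available ∧ priority_ship → carrier_assigned]. ⇒ new: carrier_assigned.
[3] r10 [carrier_assigned ∧ backorder → hazmat_flag]. ⇒ new: hazmat_flag.
[4] r7 [hazmat_flag → route_local]. ⇒ new: route_local.
Derived: hazmat_flag (round 3), fragile_item (round 1), route_local (round 4), carrier_assigned (round 2). notify_customer never appears in any round.

notify_customer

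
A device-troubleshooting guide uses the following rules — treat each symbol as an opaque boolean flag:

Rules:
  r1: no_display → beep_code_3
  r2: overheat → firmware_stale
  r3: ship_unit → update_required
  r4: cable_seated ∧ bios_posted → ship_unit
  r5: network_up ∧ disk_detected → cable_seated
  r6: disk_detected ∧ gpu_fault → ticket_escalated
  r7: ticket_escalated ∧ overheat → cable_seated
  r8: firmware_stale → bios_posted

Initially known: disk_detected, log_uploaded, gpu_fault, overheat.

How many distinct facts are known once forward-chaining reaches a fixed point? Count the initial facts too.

Round 1: r2 [overheat → firmware_stale]; r6 [disk_detected ∧ gpu_fault → ticket_escalated]. New: firmware_stale, ticket_escalated.
Round 2: r7 [ticket_escalated ∧ overheat → cable_seated]; r8 [firmware_stale → bios_posted]. New: cable_seated, bios_posted.
Round 3: r4 [cable_seated ∧ bios_posted → ship_unit]. New: ship_unit.
Round 4: r3 [ship_unit → update_required]. New: update_required.
Closure: {bios_posted, cable_seated, disk_detected, firmware_stale, gpu_fault, log_uploaded, overheat, ship_unit, ticket_escalated, update_required} — 10 facts.

10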